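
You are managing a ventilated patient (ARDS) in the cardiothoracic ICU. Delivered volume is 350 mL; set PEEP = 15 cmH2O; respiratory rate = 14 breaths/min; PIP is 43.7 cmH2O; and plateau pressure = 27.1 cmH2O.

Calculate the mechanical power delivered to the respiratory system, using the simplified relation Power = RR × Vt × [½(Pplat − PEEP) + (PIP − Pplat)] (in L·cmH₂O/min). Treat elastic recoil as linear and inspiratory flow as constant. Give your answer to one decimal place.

111.0

Per-breath work = Vt × [½(Pplat−PEEP) + (PIP−Pplat)] = 0.350 × [0.5×12.1 + 16.6] = 0.350 × 22.65 = 7.928 L·cmH2O.
Power = 14 × 7.928 = 110.99 L·cmH2O/min.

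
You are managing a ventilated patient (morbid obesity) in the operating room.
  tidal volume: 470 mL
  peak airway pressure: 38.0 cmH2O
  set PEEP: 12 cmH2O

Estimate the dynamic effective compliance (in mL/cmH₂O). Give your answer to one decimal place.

Dynamic compliance = Vt / (PIP − PEEP) = 470 / (38.0 − 12) = 470 / 26.0 = 18.077 mL/cmH2O.

18.1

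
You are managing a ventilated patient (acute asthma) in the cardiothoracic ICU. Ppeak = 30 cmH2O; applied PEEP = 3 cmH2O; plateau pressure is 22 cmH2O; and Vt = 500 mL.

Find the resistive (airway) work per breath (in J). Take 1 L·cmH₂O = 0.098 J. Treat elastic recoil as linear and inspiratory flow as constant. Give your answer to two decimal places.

0.39

With constant inspiratory flow the resistive pressure is constant at PIP − Pplat = 30 − 22 = 8.0 cmH2O, so resistive work = 8.0 × 0.500 = 4.0 L·cmH2O.
× 0.098 J/(L·cmH2O) → 0.392 J.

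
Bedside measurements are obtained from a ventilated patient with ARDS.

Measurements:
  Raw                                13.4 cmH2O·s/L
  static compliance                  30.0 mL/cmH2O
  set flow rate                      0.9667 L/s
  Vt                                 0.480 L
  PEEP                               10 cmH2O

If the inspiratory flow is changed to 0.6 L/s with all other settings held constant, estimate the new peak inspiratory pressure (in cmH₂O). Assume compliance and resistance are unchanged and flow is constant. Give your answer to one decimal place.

PIP = Vt/C + R·V̇ + PEEP (constant-flow equation of motion).
Only the resistive term changes: ΔPIP = R × ΔV̇ = 13.4 × (0.6 − 0.9667) = 13.4 × -0.3667 = -4.914 cmH2O.
Original PIP = 480/30.0 + 13.4×0.9667 + 10 = 38.954 cmH2O; new PIP = 38.954 + (-4.914) = 34.04 cmH2O.

34.0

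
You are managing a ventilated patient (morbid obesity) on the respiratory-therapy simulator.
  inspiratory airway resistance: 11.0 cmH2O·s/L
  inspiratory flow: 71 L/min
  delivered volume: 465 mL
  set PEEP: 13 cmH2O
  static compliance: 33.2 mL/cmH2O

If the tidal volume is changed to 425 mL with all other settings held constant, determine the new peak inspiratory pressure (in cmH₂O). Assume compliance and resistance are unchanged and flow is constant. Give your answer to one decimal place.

38.8

Flow: 71 L/min ÷ 60 = 1.1833 L/s.
PIP = Vt/C + R·V̇ + PEEP (constant-flow equation of motion).
Only the elastic term changes: ΔPIP = ΔVt / C = (425 − 465) / 33.2 = -1.205 cmH2O.
Original PIP = 465/33.2 + 11.0×1.1833 + 13 = 40.022 cmH2O; new PIP = 40.022 + (-1.205) = 38.817 cmH2O.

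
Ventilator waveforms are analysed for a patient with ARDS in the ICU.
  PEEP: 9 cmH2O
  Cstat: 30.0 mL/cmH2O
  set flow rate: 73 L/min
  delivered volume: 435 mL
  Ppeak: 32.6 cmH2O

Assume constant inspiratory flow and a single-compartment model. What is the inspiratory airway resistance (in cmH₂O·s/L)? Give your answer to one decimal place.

7.5

Flow: 73 L/min ÷ 60 = 1.2167 L/s.
Equation of motion (constant flow): PIP = Vt/C + R·V̇ + PEEP.
R·V̇ = PIP − Vt/C − PEEP = 32.6 − 435/30.0 − 9 = 32.6 − 14.5 − 9 = 9.1 cmH2O.
R = 9.1 / 1.2167 = 7.479 cmH2O·s/L.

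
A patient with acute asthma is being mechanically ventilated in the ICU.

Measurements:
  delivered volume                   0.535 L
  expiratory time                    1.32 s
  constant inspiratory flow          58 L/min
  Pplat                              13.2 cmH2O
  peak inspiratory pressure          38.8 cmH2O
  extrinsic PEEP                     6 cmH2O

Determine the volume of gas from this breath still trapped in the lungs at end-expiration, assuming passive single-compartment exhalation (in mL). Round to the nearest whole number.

274

Flow: 58 L/min ÷ 60 = 0.9667 L/s.
R = (PIP − Pplat)/V̇ = (38.8 − 13.2) / 0.9667 = 25.6/0.9667 = 26.482 cmH2O·s/L.
C = Vt/(Pplat − PEEP) = 535.0 / (13.2 − 6) = 535.0/7.2 = 74.306 mL/cmH2O.
τ = R × C = 26.482 × 0.07431 L/cmH2O = 1.968 s.
Fraction remaining = e^(−Te/τ) = e^(−1.32/1.968) = 0.5113.
Trapped volume = 535.0 × 0.5113 = 273.55 mL.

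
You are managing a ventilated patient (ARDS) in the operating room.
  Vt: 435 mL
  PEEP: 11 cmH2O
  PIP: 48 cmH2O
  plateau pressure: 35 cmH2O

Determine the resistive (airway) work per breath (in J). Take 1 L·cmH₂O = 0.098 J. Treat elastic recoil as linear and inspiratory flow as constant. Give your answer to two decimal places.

With constant inspiratory flow the resistive pressure is constant at PIP − Pplat = 48 − 35 = 13.0 cmH2O, so resistive work = 13.0 × 0.435 = 5.655 L·cmH2O.
× 0.098 J/(L·cmH2O) → 0.5542 J.

0.55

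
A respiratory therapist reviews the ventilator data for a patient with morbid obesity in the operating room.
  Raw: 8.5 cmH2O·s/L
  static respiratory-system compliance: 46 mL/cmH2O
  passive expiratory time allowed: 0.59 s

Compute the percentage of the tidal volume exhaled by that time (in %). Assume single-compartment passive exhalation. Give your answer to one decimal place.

τ = R × C = 8.5 × 46 mL/cmH2O = 8.5 × 0.046 L/cmH2O = 0.391 s.
Passive exhalation: V(t)/V₀ = e^(−t/τ) = e^(−0.59/0.391) = 0.2211.
Fraction exhaled = 1 − 0.2211 = 0.7789 → 77.89%.

77.9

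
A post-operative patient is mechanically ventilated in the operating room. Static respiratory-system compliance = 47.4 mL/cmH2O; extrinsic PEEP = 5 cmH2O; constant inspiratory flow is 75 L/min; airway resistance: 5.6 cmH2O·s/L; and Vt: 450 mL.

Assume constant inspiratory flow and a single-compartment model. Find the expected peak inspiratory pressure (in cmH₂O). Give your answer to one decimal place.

Flow: 75 L/min ÷ 60 = 1.25 L/s.
Equation of motion (constant flow): PIP = Vt/C + R·V̇ + PEEP.
PIP = 450/47.4 + 5.6×1.25 + 5 = 9.494 + 7.0 + 5 = 21.494 cmH2O.

21.5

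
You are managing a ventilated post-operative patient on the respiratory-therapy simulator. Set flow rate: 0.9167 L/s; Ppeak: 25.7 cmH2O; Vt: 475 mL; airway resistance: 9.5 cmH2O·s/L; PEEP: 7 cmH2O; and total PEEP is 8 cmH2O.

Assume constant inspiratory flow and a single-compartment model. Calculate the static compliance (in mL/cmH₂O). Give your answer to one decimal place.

52.8

Total PEEP = 8 cmH2O (set 7 + intrinsic 1); this is the baseline alveolar pressure.
Equation of motion (constant flow): PIP = Vt/C + R·V̇ + PEEP.
Vt/C = PIP − R·V̇ − PEEP = 25.7 − 9.5×0.9167 − 8 = 25.7 − 8.709 − 8 = 8.991 cmH2O.
C = Vt / 8.991 = 475 / 8.991 = 52.831 mL/cmH2O.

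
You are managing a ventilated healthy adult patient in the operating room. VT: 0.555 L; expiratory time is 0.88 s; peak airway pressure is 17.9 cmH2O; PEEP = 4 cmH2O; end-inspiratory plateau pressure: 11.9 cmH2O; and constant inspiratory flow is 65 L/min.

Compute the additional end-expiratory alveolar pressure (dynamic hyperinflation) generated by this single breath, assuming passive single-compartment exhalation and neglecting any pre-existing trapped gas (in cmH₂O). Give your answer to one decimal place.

Flow: 65 L/min ÷ 60 = 1.0833 L/s.
R = (PIP − Pplat)/V̇ = (17.9 − 11.9) / 1.0833 = 6.0/1.0833 = 5.539 cmH2O·s/L.
C = Vt/(Pplat − PEEP) = 555.0 / (11.9 − 4) = 555.0/7.9 = 70.253 mL/cmH2O.
τ = R × C = 5.539 × 0.07025 L/cmH2O = 0.3891 s.
Fraction remaining = e^(−Te/τ) = e^(−0.88/0.3891) = 0.1042; trapped volume = 555.0 × 0.1042 = 57.831 mL.
Additional alveolar pressure from trapping ≈ V_trapped / C = 57.831 / 70.253 = 0.8232 cmH2O.

0.8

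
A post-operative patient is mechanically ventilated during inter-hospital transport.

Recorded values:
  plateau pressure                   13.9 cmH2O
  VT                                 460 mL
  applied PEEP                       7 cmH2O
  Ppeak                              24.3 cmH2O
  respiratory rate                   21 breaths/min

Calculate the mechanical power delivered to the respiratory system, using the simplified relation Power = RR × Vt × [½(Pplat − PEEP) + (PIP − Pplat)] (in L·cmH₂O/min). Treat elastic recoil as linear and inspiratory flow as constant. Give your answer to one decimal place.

133.8

Per-breath work = Vt × [½(Pplat−PEEP) + (PIP−Pplat)] = 0.460 × [0.5×6.9 + 10.4] = 0.460 × 13.85 = 6.371 L·cmH2O.
Power = 21 × 6.371 = 133.79 L·cmH2O/min.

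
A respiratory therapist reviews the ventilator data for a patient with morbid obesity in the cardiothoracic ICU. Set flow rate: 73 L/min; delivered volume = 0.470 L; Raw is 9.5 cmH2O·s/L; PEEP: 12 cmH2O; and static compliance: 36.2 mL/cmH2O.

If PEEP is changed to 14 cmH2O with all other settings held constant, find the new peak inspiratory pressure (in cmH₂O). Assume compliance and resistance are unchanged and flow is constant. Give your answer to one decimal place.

Flow: 73 L/min ÷ 60 = 1.2167 L/s.
PIP = Vt/C + R·V̇ + PEEP (constant-flow equation of motion).
Only the baseline term changes: ΔPIP = ΔPEEP = 14 − 12 = 2.0 cmH2O.
Original PIP = 470/36.2 + 9.5×1.2167 + 12 = 36.542 cmH2O; new PIP = 36.542 + (2.0) = 38.542 cmH2O.

38.5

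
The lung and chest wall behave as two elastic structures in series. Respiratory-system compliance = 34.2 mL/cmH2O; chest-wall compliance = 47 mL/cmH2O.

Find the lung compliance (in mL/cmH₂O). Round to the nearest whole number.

126

1/CL = 1/Crs − 1/Ccw.
1/CL = 1/34.2 − 1/47 = 0.007963.
CL = 125.58 mL/cmH2O.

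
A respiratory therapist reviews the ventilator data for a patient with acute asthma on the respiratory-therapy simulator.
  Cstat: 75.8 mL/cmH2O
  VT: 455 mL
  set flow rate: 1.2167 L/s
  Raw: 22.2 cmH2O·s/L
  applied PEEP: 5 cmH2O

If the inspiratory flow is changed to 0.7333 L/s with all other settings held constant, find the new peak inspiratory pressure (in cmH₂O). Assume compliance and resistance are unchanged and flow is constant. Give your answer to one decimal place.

PIP = Vt/C + R·V̇ + PEEP (constant-flow equation of motion).
Only the resistive term changes: ΔPIP = R × ΔV̇ = 22.2 × (0.7333 − 1.2167) = 22.2 × -0.4834 = -10.731 cmH2O.
Original PIP = 455/75.8 + 22.2×1.2167 + 5 = 38.013 cmH2O; new PIP = 38.013 + (-10.731) = 27.282 cmH2O.

27.3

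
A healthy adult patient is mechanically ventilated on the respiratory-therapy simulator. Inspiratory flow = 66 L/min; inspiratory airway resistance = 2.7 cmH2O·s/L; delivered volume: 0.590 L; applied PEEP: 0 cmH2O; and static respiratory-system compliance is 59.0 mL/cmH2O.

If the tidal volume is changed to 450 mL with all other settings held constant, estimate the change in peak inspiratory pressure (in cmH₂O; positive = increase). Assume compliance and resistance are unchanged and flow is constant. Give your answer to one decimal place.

-2.4

PIP = Vt/C + R·V̇ + PEEP (constant-flow equation of motion).
Only the elastic term changes: ΔPIP = ΔVt / C = (450 − 590) / 59.0 = -2.373 cmH2O.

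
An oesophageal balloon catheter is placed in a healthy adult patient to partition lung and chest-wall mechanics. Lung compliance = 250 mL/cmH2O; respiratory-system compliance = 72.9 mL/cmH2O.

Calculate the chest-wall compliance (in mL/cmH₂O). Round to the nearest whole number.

103

1/Ccw = 1/Crs − 1/CL.
1/Ccw = 1/72.9 − 1/250 = 0.009717.
Ccw = 102.91 mL/cmH2O.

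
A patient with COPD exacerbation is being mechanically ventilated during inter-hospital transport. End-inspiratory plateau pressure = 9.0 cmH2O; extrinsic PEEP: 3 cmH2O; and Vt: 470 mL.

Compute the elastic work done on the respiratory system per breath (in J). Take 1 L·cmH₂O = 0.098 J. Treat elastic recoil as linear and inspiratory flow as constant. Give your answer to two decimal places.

0.14

Elastic work ≈ ½ × (Pplat − PEEP) × Vt = 0.5 × (9.0 − 3) × 0.470 L = 0.5 × 6.0 × 0.470 = 1.41 L·cmH2O.
× 0.098 J/(L·cmH2O) → 0.1382 J.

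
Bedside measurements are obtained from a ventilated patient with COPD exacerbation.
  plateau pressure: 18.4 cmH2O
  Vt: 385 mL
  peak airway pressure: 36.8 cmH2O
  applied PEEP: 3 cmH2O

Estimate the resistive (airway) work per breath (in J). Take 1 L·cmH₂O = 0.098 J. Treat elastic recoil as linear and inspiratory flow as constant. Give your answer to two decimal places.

0.69

With constant inspiratory flow the resistive pressure is constant at PIP − Pplat = 36.8 − 18.4 = 18.4 cmH2O, so resistive work = 18.4 × 0.385 = 7.084 L·cmH2O.
× 0.098 J/(L·cmH2O) → 0.6942 J.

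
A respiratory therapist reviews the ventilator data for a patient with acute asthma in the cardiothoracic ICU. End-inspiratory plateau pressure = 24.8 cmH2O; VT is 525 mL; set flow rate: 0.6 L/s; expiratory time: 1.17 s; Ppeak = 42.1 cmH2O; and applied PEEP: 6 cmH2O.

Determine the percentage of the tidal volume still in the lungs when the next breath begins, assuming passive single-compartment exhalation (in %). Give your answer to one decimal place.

R = (PIP − Pplat)/V̇ = (42.1 − 24.8) / 0.6 = 17.3/0.6 = 28.833 cmH2O·s/L.
C = Vt/(Pplat − PEEP) = 525.0 / (24.8 − 6) = 525.0/18.8 = 27.926 mL/cmH2O.
τ = R × C = 28.833 × 0.02793 L/cmH2O = 0.8053 s.
Fraction remaining at end-expiration = e^(−Te/τ) = e^(−1.17/0.8053) = 0.2339 → 23.39%.

23.4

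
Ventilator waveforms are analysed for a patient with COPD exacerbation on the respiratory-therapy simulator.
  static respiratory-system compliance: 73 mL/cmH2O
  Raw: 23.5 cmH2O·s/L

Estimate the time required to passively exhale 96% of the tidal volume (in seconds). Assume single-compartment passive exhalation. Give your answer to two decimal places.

τ = R × C = 23.5 × 73 mL/cmH2O = 23.5 × 0.073 L/cmH2O = 1.716 s.
Exhaled fraction f = 1 − e^(−t/τ) → t = −τ·ln(1 − f) = −1.716·ln(0.04) = 5.524 s.

5.52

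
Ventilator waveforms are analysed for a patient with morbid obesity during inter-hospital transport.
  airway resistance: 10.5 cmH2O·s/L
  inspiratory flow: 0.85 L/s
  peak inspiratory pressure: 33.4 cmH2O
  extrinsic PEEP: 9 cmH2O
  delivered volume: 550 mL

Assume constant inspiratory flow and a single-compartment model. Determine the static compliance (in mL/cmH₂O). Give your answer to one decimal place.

Equation of motion (constant flow): PIP = Vt/C + R·V̇ + PEEP.
Vt/C = PIP − R·V̇ − PEEP = 33.4 − 10.5×0.85 − 9 = 33.4 − 8.925 − 9 = 15.475 cmH2O.
C = Vt / 15.475 = 550 / 15.475 = 35.541 mL/cmH2O.

35.5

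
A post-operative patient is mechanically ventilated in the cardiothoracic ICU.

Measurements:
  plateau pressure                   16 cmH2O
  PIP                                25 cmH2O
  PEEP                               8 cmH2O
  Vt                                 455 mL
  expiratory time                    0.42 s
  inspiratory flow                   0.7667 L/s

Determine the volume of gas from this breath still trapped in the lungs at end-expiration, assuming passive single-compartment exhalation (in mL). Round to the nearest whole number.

243

R = (PIP − Pplat)/V̇ = (25 − 16) / 0.7667 = 9.0/0.7667 = 11.739 cmH2O·s/L.
C = Vt/(Pplat − PEEP) = 455.0 / (16 − 8) = 455.0/8.0 = 56.875 mL/cmH2O.
τ = R × C = 11.739 × 0.05688 L/cmH2O = 0.6677 s.
Fraction remaining = e^(−Te/τ) = e^(−0.42/0.6677) = 0.5331.
Trapped volume = 455.0 × 0.5331 = 242.56 mL.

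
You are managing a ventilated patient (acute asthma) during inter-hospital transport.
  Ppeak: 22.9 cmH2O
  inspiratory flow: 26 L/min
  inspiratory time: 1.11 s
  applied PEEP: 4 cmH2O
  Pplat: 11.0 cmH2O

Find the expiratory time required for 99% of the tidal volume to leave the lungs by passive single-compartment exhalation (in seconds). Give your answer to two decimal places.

Flow: 26 L/min ÷ 60 = 0.4333 L/s.
Vt = flow × Ti = 0.4333 L/s × 1.11 s × 1000 mL/L = 480.96 mL.
R = (PIP − Pplat)/V̇ = (22.9 − 11.0) / 0.4333 = 11.9/0.4333 = 27.464 cmH2O·s/L.
C = Vt/(Pplat − PEEP) = 480.96 / (11.0 − 4) = 480.96/7.0 = 68.709 mL/cmH2O.
τ = R × C = 27.464 × 0.06871 L/cmH2O = 1.887 s.
t = −τ·ln(1 − 0.99) = −1.887·ln(0.01) = 8.69 s.

8.69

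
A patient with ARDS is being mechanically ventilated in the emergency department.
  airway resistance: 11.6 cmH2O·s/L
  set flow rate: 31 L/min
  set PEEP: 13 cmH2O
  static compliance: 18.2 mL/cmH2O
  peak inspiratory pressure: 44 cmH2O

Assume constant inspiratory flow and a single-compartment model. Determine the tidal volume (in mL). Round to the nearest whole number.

455

Flow: 31 L/min ÷ 60 = 0.5167 L/s.
Equation of motion (constant flow): PIP = Vt/C + R·V̇ + PEEP.
Vt/C = PIP − R·V̇ − PEEP = 44 − 5.994 − 13 = 25.006 cmH2O.
Vt = C × 25.006 = 18.2 × 25.006 = 455.11 mL.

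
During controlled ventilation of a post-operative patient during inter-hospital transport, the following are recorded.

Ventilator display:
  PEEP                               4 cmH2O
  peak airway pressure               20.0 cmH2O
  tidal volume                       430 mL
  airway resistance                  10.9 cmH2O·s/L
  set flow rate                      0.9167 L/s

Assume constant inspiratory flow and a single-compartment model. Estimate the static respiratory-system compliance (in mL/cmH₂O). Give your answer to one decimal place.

71.6

Equation of motion (constant flow): PIP = Vt/C + R·V̇ + PEEP.
Vt/C = PIP − R·V̇ − PEEP = 20.0 − 10.9×0.9167 − 4 = 20.0 − 9.992 − 4 = 6.008 cmH2O.
C = Vt / 6.008 = 430 / 6.008 = 71.571 mL/cmH2O.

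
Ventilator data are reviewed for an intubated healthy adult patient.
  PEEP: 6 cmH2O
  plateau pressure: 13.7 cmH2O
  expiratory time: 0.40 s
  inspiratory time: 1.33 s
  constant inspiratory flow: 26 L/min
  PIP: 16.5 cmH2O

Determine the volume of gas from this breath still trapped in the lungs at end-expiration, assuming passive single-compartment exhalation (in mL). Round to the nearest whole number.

252

Flow: 26 L/min ÷ 60 = 0.4333 L/s.
Vt = flow × Ti = 0.4333 L/s × 1.33 s × 1000 mL/L = 576.29 mL.
R = (PIP − Pplat)/V̇ = (16.5 − 13.7) / 0.4333 = 2.8/0.4333 = 6.462 cmH2O·s/L.
C = Vt/(Pplat − PEEP) = 576.29 / (13.7 − 6) = 576.29/7.7 = 74.843 mL/cmH2O.
τ = R × C = 6.462 × 0.07484 L/cmH2O = 0.4836 s.
Fraction remaining = e^(−Te/τ) = e^(−0.40/0.4836) = 0.4373.
Trapped volume = 576.29 × 0.4373 = 252.01 mL.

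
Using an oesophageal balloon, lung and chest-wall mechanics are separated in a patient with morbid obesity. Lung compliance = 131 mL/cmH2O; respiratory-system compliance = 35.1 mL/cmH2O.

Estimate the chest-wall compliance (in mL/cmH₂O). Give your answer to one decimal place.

47.9

1/Ccw = 1/Crs − 1/CL.
1/Ccw = 1/35.1 − 1/131 = 0.02086.
Ccw = 47.939 mL/cmH2O.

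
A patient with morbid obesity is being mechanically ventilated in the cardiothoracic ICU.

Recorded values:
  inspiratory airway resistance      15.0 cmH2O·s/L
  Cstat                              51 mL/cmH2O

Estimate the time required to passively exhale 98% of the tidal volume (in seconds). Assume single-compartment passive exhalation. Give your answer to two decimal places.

τ = R × C = 15.0 × 51 mL/cmH2O = 15.0 × 0.051 L/cmH2O = 0.765 s.
Exhaled fraction f = 1 − e^(−t/τ) → t = −τ·ln(1 − f) = −0.765·ln(0.02) = 2.993 s.

2.99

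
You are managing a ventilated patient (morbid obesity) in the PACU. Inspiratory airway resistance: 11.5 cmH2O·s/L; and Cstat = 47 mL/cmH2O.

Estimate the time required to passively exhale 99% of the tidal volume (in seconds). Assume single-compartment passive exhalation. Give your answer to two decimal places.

2.49

τ = R × C = 11.5 × 47 mL/cmH2O = 11.5 × 0.047 L/cmH2O = 0.5405 s.
Exhaled fraction f = 1 − e^(−t/τ) → t = −τ·ln(1 − f) = −0.5405·ln(0.01) = 2.489 s.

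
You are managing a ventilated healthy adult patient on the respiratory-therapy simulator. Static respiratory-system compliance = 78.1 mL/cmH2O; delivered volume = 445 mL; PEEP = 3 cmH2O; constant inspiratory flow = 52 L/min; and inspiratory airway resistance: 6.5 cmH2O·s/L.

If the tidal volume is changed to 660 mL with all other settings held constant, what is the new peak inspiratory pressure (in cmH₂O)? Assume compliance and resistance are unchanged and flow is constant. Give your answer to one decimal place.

17.1

Flow: 52 L/min ÷ 60 = 0.8667 L/s.
PIP = Vt/C + R·V̇ + PEEP (constant-flow equation of motion).
Only the elastic term changes: ΔPIP = ΔVt / C = (660 − 445) / 78.1 = 2.753 cmH2O.
Original PIP = 445/78.1 + 6.5×0.8667 + 3 = 14.331 cmH2O; new PIP = 14.331 + (2.753) = 17.084 cmH2O.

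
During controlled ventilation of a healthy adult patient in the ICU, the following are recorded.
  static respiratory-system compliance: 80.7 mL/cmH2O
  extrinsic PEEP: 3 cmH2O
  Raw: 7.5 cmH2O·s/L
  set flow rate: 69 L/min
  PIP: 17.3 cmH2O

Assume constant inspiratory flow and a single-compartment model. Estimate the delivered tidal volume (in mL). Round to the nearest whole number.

458

Flow: 69 L/min ÷ 60 = 1.15 L/s.
Equation of motion (constant flow): PIP = Vt/C + R·V̇ + PEEP.
Vt/C = PIP − R·V̇ − PEEP = 17.3 − 8.625 − 3 = 5.675 cmH2O.
Vt = C × 5.675 = 80.7 × 5.675 = 457.97 mL.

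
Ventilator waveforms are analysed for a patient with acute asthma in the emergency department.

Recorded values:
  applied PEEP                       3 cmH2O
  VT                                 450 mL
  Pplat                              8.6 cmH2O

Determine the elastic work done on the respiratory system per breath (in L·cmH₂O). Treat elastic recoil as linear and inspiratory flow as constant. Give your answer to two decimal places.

Elastic work ≈ ½ × (Pplat − PEEP) × Vt = 0.5 × (8.6 − 3) × 0.450 L = 0.5 × 5.6 × 0.450 = 1.26 L·cmH2O.

1.26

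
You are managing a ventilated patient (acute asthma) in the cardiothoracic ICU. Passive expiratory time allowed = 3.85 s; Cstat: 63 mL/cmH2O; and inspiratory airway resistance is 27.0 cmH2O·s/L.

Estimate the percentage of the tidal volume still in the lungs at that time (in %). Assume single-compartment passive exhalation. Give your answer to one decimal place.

10.4

τ = R × C = 27.0 × 63 mL/cmH2O = 27.0 × 0.063 L/cmH2O = 1.701 s.
Passive exhalation: V(t)/V₀ = e^(−t/τ) = e^(−3.85/1.701) = 0.104.
Fraction remaining = 0.104 → 10.4%.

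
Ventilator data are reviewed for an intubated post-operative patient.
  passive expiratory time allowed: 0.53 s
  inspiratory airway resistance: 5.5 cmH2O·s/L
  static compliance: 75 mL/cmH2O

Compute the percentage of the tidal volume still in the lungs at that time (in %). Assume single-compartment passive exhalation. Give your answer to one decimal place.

27.7

τ = R × C = 5.5 × 75 mL/cmH2O = 5.5 × 0.075 L/cmH2O = 0.4125 s.
Passive exhalation: V(t)/V₀ = e^(−t/τ) = e^(−0.53/0.4125) = 0.2767.
Fraction remaining = 0.2767 → 27.67%.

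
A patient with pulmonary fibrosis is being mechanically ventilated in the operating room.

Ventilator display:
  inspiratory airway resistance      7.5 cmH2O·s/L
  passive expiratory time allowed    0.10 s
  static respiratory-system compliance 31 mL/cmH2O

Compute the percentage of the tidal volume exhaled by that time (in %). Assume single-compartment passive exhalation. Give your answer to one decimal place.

τ = R × C = 7.5 × 31 mL/cmH2O = 7.5 × 0.031 L/cmH2O = 0.2325 s.
Passive exhalation: V(t)/V₀ = e^(−t/τ) = e^(−0.10/0.2325) = 0.6504.
Fraction exhaled = 1 − 0.6504 = 0.3496 → 34.96%.

35.0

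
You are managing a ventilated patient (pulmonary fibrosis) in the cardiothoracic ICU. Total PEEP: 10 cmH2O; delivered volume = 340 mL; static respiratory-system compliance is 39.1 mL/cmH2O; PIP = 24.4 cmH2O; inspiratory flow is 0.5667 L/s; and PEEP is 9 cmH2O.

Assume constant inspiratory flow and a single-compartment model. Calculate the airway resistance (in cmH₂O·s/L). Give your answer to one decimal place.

Total PEEP = 10 cmH2O (set 9 + intrinsic 1); this is the baseline alveolar pressure.
Equation of motion (constant flow): PIP = Vt/C + R·V̇ + PEEP.
R·V̇ = PIP − Vt/C − PEEP = 24.4 − 340/39.1 − 10 = 24.4 − 8.696 − 10 = 5.704 cmH2O.
R = 5.704 / 0.5667 = 10.065 cmH2O·s/L.

10.1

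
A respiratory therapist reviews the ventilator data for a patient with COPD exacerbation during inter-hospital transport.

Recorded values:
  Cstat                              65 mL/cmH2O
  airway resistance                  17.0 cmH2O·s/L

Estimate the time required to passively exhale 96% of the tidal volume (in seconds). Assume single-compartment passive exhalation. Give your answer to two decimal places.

τ = R × C = 17.0 × 65 mL/cmH2O = 17.0 × 0.065 L/cmH2O = 1.105 s.
Exhaled fraction f = 1 − e^(−t/τ) → t = −τ·ln(1 − f) = −1.105·ln(0.04) = 3.557 s.

3.56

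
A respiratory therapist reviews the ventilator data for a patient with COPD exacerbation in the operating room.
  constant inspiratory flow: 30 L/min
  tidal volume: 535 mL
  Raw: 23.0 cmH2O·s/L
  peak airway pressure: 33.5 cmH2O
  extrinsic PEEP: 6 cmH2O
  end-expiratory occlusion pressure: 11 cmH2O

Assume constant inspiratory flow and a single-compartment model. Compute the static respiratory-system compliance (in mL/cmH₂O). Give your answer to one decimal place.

Flow: 30 L/min ÷ 60 = 0.5 L/s.
Total PEEP = 11 cmH2O (set 6 + intrinsic 5); this is the baseline alveolar pressure.
Equation of motion (constant flow): PIP = Vt/C + R·V̇ + PEEP.
Vt/C = PIP − R·V̇ − PEEP = 33.5 − 23.0×0.5 − 11 = 33.5 − 11.5 − 11 = 11.0 cmH2O.
C = Vt / 11.0 = 535 / 11.0 = 48.636 mL/cmH2O.

48.6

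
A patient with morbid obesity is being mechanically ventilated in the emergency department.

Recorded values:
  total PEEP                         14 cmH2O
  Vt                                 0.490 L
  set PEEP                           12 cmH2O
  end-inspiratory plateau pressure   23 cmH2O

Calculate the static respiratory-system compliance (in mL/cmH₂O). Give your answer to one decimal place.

54.4

End-expiratory occlusion gives total PEEP = 14 cmH2O (intrinsic PEEP = 14 − 12 = 2). Use total PEEP for the elastic gradient.
Cstat = Vt / (Pplat − PEEPtotal) = 490 / (23 − 14) = 490 / 9.0 = 54.444 mL/cmH2O.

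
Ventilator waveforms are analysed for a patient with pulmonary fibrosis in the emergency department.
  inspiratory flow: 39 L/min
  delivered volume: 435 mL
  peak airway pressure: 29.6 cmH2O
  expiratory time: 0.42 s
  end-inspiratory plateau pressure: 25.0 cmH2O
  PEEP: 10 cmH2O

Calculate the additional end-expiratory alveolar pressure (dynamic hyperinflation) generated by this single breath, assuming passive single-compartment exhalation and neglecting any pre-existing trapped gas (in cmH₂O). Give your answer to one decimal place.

1.9

Flow: 39 L/min ÷ 60 = 0.65 L/s.
R = (PIP − Pplat)/V̇ = (29.6 − 25.0) / 0.65 = 4.6/0.65 = 7.077 cmH2O·s/L.
C = Vt/(Pplat − PEEP) = 435.0 / (25.0 − 10) = 435.0/15.0 = 29.0 mL/cmH2O.
τ = R × C = 7.077 × 0.029 L/cmH2O = 0.2052 s.
Fraction remaining = e^(−Te/τ) = e^(−0.42/0.2052) = 0.1291; trapped volume = 435.0 × 0.1291 = 56.159 mL.
Additional alveolar pressure from trapping ≈ V_trapped / C = 56.159 / 29.0 = 1.937 cmH2O.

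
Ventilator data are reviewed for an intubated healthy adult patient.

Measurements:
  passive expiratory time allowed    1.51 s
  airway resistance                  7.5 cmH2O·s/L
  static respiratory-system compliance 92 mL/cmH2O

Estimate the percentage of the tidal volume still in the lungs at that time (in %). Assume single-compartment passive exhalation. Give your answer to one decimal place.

11.2

τ = R × C = 7.5 × 92 mL/cmH2O = 7.5 × 0.092 L/cmH2O = 0.69 s.
Passive exhalation: V(t)/V₀ = e^(−t/τ) = e^(−1.51/0.69) = 0.1121.
Fraction remaining = 0.1121 → 11.21%.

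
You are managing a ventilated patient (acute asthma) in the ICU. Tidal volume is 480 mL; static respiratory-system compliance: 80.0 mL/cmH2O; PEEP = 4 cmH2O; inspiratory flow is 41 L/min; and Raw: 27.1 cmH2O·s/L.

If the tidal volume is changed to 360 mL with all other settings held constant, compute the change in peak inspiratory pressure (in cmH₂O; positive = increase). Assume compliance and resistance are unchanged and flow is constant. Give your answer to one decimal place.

PIP = Vt/C + R·V̇ + PEEP (constant-flow equation of motion).
Only the elastic term changes: ΔPIP = ΔVt / C = (360 − 480) / 80.0 = -1.5 cmH2O.

-1.5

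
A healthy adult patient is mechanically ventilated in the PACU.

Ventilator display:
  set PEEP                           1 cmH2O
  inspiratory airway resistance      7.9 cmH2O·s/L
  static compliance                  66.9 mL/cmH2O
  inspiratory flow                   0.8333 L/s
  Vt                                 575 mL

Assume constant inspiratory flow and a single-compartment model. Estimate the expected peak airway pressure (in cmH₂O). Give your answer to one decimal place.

16.2

Equation of motion (constant flow): PIP = Vt/C + R·V̇ + PEEP.
PIP = 575/66.9 + 7.9×0.8333 + 1 = 8.595 + 6.583 + 1 = 16.178 cmH2O.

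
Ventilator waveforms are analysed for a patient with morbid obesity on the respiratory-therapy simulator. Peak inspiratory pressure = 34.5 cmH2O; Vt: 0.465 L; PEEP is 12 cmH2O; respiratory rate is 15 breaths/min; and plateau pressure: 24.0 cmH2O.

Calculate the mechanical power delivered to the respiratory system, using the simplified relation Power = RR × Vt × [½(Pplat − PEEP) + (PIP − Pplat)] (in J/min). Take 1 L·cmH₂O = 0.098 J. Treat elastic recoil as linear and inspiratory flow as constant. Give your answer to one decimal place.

Per-breath work = Vt × [½(Pplat−PEEP) + (PIP−Pplat)] = 0.465 × [0.5×12.0 + 10.5] = 0.465 × 16.5 = 7.673 L·cmH2O.
Power = 15 × 7.673 = 115.1 L·cmH2O/min.
× 0.098 J/(L·cmH2O) → 11.28 J/min.

11.3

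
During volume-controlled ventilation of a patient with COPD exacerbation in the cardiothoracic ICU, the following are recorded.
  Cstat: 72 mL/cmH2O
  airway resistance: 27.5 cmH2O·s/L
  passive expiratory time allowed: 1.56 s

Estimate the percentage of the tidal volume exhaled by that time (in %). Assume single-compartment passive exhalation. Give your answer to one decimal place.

τ = R × C = 27.5 × 72 mL/cmH2O = 27.5 × 0.072 L/cmH2O = 1.98 s.
Passive exhalation: V(t)/V₀ = e^(−t/τ) = e^(−1.56/1.98) = 0.4548.
Fraction exhaled = 1 − 0.4548 = 0.5452 → 54.52%.

54.5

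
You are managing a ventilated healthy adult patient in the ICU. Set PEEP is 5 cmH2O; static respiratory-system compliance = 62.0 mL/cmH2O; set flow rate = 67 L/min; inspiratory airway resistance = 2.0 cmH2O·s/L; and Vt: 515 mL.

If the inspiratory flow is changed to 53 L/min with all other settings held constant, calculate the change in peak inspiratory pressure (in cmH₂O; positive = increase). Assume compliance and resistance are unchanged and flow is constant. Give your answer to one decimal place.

Flow: 67 L/min ÷ 60 = 1.1167 L/s.
New flow: 53 L/min ÷ 60 = 0.8833 L/s.
PIP = Vt/C + R·V̇ + PEEP (constant-flow equation of motion).
Only the resistive term changes: ΔPIP = R × ΔV̇ = 2.0 × (0.8833 − 1.1167) = 2.0 × -0.2334 = -0.4668 cmH2O.

-0.5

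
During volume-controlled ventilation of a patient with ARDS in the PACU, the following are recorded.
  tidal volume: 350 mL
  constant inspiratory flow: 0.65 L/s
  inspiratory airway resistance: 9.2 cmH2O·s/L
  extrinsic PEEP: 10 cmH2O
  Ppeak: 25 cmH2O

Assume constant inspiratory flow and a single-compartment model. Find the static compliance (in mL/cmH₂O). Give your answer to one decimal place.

38.8

Equation of motion (constant flow): PIP = Vt/C + R·V̇ + PEEP.
Vt/C = PIP − R·V̇ − PEEP = 25 − 9.2×0.65 − 10 = 25 − 5.98 − 10 = 9.02 cmH2O.
C = Vt / 9.02 = 350 / 9.02 = 38.803 mL/cmH2O.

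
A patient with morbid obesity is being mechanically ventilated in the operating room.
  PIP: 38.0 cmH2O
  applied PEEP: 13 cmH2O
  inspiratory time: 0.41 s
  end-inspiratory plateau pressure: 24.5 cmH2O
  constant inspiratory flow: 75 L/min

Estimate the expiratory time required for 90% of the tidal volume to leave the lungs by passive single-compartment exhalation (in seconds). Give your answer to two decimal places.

1.11

Flow: 75 L/min ÷ 60 = 1.25 L/s.
Vt = flow × Ti = 1.25 L/s × 0.41 s × 1000 mL/L = 512.5 mL.
R = (PIP − Pplat)/V̇ = (38.0 − 24.5) / 1.25 = 13.5/1.25 = 10.8 cmH2O·s/L.
C = Vt/(Pplat − PEEP) = 512.5 / (24.5 − 13) = 512.5/11.5 = 44.565 mL/cmH2O.
τ = R × C = 10.8 × 0.04457 L/cmH2O = 0.4814 s.
t = −τ·ln(1 − 0.90) = −0.4814·ln(0.1) = 1.108 s.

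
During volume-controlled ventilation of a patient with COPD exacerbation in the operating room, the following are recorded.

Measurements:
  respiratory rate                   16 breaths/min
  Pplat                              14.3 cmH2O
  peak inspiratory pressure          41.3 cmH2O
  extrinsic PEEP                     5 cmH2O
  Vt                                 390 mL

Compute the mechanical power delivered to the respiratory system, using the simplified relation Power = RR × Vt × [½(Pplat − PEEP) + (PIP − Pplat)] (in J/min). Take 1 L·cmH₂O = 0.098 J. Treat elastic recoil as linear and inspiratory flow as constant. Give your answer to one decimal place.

Per-breath work = Vt × [½(Pplat−PEEP) + (PIP−Pplat)] = 0.390 × [0.5×9.3 + 27.0] = 0.390 × 31.65 = 12.344 L·cmH2O.
Power = 16 × 12.344 = 197.5 L·cmH2O/min.
× 0.098 J/(L·cmH2O) → 19.355 J/min.

19.4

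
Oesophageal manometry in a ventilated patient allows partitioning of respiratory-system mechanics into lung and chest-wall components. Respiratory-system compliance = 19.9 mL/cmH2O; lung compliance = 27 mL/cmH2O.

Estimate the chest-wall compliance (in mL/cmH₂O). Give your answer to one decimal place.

1/Ccw = 1/Crs − 1/CL.
1/Ccw = 1/19.9 − 1/27 = 0.01321.
Ccw = 75.7 mL/cmH2O.

75.7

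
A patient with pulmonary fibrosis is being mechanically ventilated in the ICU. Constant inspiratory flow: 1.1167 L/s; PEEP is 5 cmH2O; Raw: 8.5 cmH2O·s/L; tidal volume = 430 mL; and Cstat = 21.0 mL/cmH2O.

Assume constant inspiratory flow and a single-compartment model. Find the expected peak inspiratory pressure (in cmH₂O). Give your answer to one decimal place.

Equation of motion (constant flow): PIP = Vt/C + R·V̇ + PEEP.
PIP = 430/21.0 + 8.5×1.1167 + 5 = 20.476 + 9.492 + 5 = 34.968 cmH2O.

35.0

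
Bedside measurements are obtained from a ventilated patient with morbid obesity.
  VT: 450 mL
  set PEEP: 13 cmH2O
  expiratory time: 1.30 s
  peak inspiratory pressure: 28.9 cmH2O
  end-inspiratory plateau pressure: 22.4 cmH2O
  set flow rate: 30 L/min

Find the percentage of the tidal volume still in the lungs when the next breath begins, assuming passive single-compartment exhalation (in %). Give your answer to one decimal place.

Flow: 30 L/min ÷ 60 = 0.5 L/s.
R = (PIP − Pplat)/V̇ = (28.9 − 22.4) / 0.5 = 6.5/0.5 = 13.0 cmH2O·s/L.
C = Vt/(Pplat − PEEP) = 450.0 / (22.4 − 13) = 450.0/9.4 = 47.872 mL/cmH2O.
τ = R × C = 13.0 × 0.04787 L/cmH2O = 0.6223 s.
Fraction remaining at end-expiration = e^(−Te/τ) = e^(−1.30/0.6223) = 0.1238 → 12.38%.

12.4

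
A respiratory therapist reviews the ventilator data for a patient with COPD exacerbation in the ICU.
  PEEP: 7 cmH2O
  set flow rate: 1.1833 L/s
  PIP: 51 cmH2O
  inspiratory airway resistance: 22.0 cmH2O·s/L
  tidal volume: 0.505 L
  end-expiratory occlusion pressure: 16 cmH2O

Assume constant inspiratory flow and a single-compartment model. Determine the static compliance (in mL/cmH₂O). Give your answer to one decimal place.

Total PEEP = 16 cmH2O (set 7 + intrinsic 9); this is the baseline alveolar pressure.
Equation of motion (constant flow): PIP = Vt/C + R·V̇ + PEEP.
Vt/C = PIP − R·V̇ − PEEP = 51 − 22.0×1.1833 − 16 = 51 − 26.033 − 16 = 8.967 cmH2O.
C = Vt / 8.967 = 505 / 8.967 = 56.318 mL/cmH2O.

56.3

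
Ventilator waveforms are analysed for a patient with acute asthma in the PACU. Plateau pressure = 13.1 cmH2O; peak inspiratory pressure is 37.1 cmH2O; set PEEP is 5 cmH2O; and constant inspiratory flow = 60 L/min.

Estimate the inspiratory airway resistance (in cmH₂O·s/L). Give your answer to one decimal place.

Flow: 60 L/min ÷ 60 = 1 L/s.
Raw = (PIP − Pplat) / flow = (37.1 − 13.1) / 1 = 24.0 / 1 = 24.0 cmH2O·s/L.

24.0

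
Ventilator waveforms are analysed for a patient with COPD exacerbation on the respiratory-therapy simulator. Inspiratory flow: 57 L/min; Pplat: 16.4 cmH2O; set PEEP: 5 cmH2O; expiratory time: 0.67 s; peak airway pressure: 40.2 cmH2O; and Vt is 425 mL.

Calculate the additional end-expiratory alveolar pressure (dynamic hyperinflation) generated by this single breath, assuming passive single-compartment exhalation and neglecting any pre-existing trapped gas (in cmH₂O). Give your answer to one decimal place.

Flow: 57 L/min ÷ 60 = 0.95 L/s.
R = (PIP − Pplat)/V̇ = (40.2 − 16.4) / 0.95 = 23.8/0.95 = 25.053 cmH2O·s/L.
C = Vt/(Pplat − PEEP) = 425.0 / (16.4 − 5) = 425.0/11.4 = 37.281 mL/cmH2O.
τ = R × C = 25.053 × 0.03728 L/cmH2O = 0.934 s.
Fraction remaining = e^(−Te/τ) = e^(−0.67/0.934) = 0.488; trapped volume = 425.0 × 0.488 = 207.4 mL.
Additional alveolar pressure from trapping ≈ V_trapped / C = 207.4 / 37.281 = 5.563 cmH2O.

5.6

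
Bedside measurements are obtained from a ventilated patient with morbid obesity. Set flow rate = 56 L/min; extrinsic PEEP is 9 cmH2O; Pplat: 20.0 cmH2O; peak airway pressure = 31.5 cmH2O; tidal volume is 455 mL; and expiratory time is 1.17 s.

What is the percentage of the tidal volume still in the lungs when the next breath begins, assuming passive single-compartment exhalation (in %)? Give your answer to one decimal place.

10.1

Flow: 56 L/min ÷ 60 = 0.9333 L/s.
R = (PIP − Pplat)/V̇ = (31.5 − 20.0) / 0.9333 = 11.5/0.9333 = 12.322 cmH2O·s/L.
C = Vt/(Pplat − PEEP) = 455.0 / (20.0 − 9) = 455.0/11.0 = 41.364 mL/cmH2O.
τ = R × C = 12.322 × 0.04136 L/cmH2O = 0.5096 s.
Fraction remaining at end-expiration = e^(−Te/τ) = e^(−1.17/0.5096) = 0.1007 → 10.07%.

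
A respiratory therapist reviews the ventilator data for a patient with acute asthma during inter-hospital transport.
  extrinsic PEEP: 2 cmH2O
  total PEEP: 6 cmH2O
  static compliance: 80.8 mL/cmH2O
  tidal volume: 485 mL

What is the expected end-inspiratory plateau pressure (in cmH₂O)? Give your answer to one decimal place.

12.0

End-expiratory occlusion gives total PEEP = 6 cmH2O (intrinsic PEEP = 6 − 2 = 4). Use total PEEP for the elastic gradient.
Pplat = PEEPtotal + Vt / Cstat = 6 + 485 / 80.8 = 6 + 6.002 = 12.002 cmH2O.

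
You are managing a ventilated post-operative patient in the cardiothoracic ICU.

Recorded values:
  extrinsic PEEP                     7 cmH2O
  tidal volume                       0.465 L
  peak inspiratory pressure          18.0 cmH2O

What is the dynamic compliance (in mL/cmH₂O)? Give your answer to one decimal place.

42.3

Dynamic compliance = Vt / (PIP − PEEP) = 465 / (18.0 − 7) = 465 / 11.0 = 42.273 mL/cmH2O.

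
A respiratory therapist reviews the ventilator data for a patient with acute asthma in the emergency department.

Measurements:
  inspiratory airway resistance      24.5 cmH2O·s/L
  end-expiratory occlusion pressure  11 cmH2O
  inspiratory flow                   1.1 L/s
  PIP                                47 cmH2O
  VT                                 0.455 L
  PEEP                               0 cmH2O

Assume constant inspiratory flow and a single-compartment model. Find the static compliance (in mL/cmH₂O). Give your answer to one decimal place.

Total PEEP = 11 cmH2O (set 0 + intrinsic 11); this is the baseline alveolar pressure.
Equation of motion (constant flow): PIP = Vt/C + R·V̇ + PEEP.
Vt/C = PIP − R·V̇ − PEEP = 47 − 24.5×1.1 − 11 = 47 − 26.95 − 11 = 9.05 cmH2O.
C = Vt / 9.05 = 455 / 9.05 = 50.276 mL/cmH2O.

50.3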